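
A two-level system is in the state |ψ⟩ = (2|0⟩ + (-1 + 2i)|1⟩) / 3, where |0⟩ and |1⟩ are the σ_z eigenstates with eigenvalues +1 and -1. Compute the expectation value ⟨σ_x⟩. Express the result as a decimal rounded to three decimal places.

-0.444

⟨σ_x⟩ = 2 Re(a* b)/(|a|²+|b|²) with a = 2, b = (-1 + 2i).
a* b = (-2 + 4i), so ⟨σ_x⟩ = -4/9.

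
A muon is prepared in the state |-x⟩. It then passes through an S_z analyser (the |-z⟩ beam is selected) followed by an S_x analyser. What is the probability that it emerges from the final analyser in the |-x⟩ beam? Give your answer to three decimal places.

0.250

First analyser (S_z): from |-x⟩, P(|-z⟩) = 1/2.
After stage 1 the state is |-z⟩; P(|-x⟩) = |⟨-x|-z⟩|² = 1/2.
Joint probability = 1/2 × 1/2 = 0.250.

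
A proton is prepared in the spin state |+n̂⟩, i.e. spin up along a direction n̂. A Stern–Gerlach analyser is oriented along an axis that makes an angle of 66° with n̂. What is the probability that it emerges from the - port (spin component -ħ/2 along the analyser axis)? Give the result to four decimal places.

For spin-½, the probability of finding spin-up along an axis at angle θ to the initial spin direction is cos²(θ/2); spin-down is sin²(θ/2).
θ = 66°, so P = sin²(33°) ≈ 0.2966.

0.2966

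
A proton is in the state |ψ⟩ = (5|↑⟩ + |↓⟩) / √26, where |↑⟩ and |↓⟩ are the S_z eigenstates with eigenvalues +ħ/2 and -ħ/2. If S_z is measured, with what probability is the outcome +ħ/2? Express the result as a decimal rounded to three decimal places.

0.962

The +ħ/2 outcome corresponds to |↑⟩. Its amplitude in |ψ⟩ is 5/√26.
P = |5|² / 26 = 25/26.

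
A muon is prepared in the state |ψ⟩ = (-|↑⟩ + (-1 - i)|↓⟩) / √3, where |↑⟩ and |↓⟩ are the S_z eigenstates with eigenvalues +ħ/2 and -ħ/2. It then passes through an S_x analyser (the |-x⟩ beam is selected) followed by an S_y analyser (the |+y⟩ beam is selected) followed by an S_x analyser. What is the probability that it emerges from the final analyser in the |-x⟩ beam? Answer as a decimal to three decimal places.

First analyser (S_x): P(|-x⟩) = |⟨-x|ψ⟩|² = 1/6.
After stage 1 the state is |-x⟩; P(|+y⟩) = |⟨+y|-x⟩|² = 1/2.
After stage 2 the state is |+y⟩; P(|-x⟩) = |⟨-x|+y⟩|² = 1/2.
Joint probability = 1/6 × 1/2 × 1/2 = 0.042.

0.042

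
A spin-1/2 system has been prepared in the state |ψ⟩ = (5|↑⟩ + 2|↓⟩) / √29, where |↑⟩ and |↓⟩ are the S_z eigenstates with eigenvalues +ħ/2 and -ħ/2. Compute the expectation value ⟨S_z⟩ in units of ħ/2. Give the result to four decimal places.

⟨σ_z⟩ = |a|² - |b|² divided by |a|²+|b|², with a, b the |↑⟩, |↓⟩ amplitudes.
= (25 - 4)/29 = 21/29.
⟨S_z⟩ = (ħ/2)·⟨σ_z⟩.

0.7241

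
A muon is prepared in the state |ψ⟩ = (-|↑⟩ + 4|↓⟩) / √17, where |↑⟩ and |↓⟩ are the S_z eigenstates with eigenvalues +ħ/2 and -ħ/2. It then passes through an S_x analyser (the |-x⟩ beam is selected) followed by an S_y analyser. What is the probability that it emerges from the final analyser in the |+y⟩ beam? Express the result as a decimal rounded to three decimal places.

0.368

First analyser (S_x): P(|-x⟩) = |⟨-x|ψ⟩|² = 25/34.
After stage 1 the state is |-x⟩; P(|+y⟩) = |⟨+y|-x⟩|² = 1/2.
Joint probability = 25/34 × 1/2 = 0.368.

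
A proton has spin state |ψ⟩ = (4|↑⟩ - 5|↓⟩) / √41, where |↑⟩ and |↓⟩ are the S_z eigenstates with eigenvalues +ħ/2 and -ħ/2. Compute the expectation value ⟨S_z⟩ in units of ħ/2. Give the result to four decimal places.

⟨σ_z⟩ = |a|² - |b|² divided by |a|²+|b|², with a, b the |↑⟩, |↓⟩ amplitudes.
= (16 - 25)/41 = -9/41.
⟨S_z⟩ = (ħ/2)·⟨σ_z⟩.

-0.2195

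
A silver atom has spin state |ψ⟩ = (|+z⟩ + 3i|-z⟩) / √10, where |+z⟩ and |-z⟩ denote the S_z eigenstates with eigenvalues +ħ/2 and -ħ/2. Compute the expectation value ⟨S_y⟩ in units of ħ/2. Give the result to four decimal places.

0.6000

⟨σ_y⟩ = 2 Im(a* b)/(|a|²+|b|²) with a = 1, b = 3i.
a* b = 3i, so ⟨σ_y⟩ = 6/10.
⟨S_y⟩ = (ħ/2)·⟨σ_y⟩.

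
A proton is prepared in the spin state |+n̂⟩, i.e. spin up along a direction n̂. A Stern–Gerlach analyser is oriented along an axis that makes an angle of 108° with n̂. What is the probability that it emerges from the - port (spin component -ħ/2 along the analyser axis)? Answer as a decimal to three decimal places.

For spin-½, the probability of finding spin-up along an axis at angle θ to the initial spin direction is cos²(θ/2); spin-down is sin²(θ/2).
θ = 108°, so P = sin²(54°) ≈ 0.655.

0.655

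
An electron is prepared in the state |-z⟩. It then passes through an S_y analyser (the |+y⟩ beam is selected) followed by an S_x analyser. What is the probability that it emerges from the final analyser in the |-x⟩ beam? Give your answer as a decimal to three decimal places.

0.250

First analyser (S_y): from |-z⟩, P(|+y⟩) = 1/2.
After stage 1 the state is |+y⟩; P(|-x⟩) = |⟨-x|+y⟩|² = 1/2.
Joint probability = 1/2 × 1/2 = 0.250.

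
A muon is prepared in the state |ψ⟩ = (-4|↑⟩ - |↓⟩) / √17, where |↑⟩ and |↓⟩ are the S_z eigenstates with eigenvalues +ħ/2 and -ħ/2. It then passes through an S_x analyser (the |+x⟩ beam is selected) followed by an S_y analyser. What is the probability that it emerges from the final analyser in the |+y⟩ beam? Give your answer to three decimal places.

First analyser (S_x): P(|+x⟩) = |⟨+x|ψ⟩|² = 25/34.
After stage 1 the state is |+x⟩; P(|+y⟩) = |⟨+y|+x⟩|² = 1/2.
Joint probability = 25/34 × 1/2 = 0.368.

0.368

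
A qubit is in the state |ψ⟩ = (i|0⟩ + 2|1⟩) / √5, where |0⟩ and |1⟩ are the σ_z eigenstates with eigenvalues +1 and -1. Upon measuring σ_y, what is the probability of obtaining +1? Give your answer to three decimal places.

0.100

|+y⟩ = (|0⟩ + i|1⟩)/√2, so ⟨+y|ψ⟩ = (-i) / (√2·√5).
P = |-i|² / 10 = 1/10.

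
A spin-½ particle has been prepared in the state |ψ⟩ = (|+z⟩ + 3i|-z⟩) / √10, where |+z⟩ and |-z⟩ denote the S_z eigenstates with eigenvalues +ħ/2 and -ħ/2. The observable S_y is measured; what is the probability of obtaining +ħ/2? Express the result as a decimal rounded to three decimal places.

|+y⟩ = (|+z⟩ + i|-z⟩)/√2, so ⟨+y|ψ⟩ = (4) / (√2·√10).
P = |4|² / 20 = 16/20.

0.800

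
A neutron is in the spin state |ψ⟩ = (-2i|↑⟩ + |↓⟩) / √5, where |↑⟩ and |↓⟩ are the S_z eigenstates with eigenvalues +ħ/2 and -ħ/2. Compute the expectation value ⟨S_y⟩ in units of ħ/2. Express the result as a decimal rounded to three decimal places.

0.800

⟨σ_y⟩ = 2 Im(a* b)/(|a|²+|b|²) with a = -2i, b = 1.
a* b = 2i, so ⟨σ_y⟩ = 4/5.
⟨S_y⟩ = (ħ/2)·⟨σ_y⟩.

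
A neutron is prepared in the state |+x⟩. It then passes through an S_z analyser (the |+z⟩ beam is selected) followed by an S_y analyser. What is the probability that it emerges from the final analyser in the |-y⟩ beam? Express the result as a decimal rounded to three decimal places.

0.250

First analyser (S_z): from |+x⟩, P(|+z⟩) = 1/2.
After stage 1 the state is |+z⟩; P(|-y⟩) = |⟨-y|+z⟩|² = 1/2.
Joint probability = 1/2 × 1/2 = 0.250.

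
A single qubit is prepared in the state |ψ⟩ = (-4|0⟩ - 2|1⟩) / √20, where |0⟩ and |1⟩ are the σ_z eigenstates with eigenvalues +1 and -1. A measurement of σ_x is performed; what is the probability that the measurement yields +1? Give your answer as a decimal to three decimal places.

|+x⟩ = (|0⟩ + |1⟩)/√2, so ⟨+x|ψ⟩ = (-6) / (√2·√20).
P = |-6|² / 40 = 36/40.

0.900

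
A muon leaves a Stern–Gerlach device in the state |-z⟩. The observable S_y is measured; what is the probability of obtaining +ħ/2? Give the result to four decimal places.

0.5000

In the S_z basis, |-z⟩ = |-z⟩ and |+y⟩ = (|+z⟩ + i|-z⟩)/√2.
|⟨+y|-z⟩|² = 1/2.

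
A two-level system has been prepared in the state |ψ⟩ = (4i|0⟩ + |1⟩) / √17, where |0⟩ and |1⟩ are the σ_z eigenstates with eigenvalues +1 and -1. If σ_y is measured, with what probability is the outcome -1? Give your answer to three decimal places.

0.735

|-y⟩ = (|0⟩ - i|1⟩)/√2, so ⟨-y|ψ⟩ = (5i) / (√2·√17).
P = |5i|² / 34 = 25/34.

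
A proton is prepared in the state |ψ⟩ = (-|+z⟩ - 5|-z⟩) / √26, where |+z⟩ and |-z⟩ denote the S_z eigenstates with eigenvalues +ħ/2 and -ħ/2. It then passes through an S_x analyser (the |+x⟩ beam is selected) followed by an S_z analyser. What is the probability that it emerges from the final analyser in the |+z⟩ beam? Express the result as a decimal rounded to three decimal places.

First analyser (S_x): P(|+x⟩) = |⟨+x|ψ⟩|² = 36/52.
After stage 1 the state is |+x⟩; P(|+z⟩) = |⟨+z|+x⟩|² = 1/2.
Joint probability = 36/52 × 1/2 = 0.346.

0.346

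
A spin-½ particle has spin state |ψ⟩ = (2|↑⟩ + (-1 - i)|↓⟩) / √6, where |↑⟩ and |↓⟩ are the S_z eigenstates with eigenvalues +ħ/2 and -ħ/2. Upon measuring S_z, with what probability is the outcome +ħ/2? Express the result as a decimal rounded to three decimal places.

0.667

The +ħ/2 outcome corresponds to |↑⟩. Its amplitude in |ψ⟩ is 2/√6.
P = |2|² / 6 = 4/6.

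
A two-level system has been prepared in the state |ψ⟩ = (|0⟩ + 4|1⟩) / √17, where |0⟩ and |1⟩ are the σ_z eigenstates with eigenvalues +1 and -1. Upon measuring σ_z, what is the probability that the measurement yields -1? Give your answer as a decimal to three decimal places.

The -1 outcome corresponds to |1⟩. Its amplitude in |ψ⟩ is 4/√17.
P = |4|² / 17 = 16/17.

0.941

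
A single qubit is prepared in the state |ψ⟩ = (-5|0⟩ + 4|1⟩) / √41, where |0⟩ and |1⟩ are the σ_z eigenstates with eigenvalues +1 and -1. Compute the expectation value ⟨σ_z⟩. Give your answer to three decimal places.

⟨σ_z⟩ = |a|² - |b|² divided by |a|²+|b|², with a, b the |0⟩, |1⟩ amplitudes.
= (25 - 16)/41 = 9/41.

0.220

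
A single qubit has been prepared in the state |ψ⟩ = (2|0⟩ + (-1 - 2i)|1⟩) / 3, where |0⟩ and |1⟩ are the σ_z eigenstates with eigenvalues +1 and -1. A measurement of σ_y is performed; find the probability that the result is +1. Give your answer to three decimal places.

0.056

|+y⟩ = (|0⟩ + i|1⟩)/√2, so ⟨+y|ψ⟩ = (i) / (√2·3).
P = |i|² / 18 = 1/18.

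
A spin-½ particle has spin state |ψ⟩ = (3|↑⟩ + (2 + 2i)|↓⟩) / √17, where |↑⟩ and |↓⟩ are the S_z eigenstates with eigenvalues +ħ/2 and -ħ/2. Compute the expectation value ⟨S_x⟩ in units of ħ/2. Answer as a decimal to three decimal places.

⟨σ_x⟩ = 2 Re(a* b)/(|a|²+|b|²) with a = 3, b = (2 + 2i).
a* b = (6 + 6i), so ⟨σ_x⟩ = 12/17.
⟨S_x⟩ = (ħ/2)·⟨σ_x⟩.

0.706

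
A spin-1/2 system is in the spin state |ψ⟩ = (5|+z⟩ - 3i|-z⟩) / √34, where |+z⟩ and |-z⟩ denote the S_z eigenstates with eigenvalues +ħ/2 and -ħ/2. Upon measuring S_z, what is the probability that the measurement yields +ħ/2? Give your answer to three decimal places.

The +ħ/2 outcome corresponds to |+z⟩. Its amplitude in |ψ⟩ is 5/√34.
P = |5|² / 34 = 25/34.

0.735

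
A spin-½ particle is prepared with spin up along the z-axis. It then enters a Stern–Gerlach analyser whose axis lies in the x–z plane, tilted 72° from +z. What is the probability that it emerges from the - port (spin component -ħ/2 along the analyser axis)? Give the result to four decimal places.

For spin-½, the probability of finding spin-up along an axis at angle θ to the initial spin direction is cos²(θ/2); spin-down is sin²(θ/2).
θ = 72°, so P = sin²(36°) ≈ 0.3455.

0.3455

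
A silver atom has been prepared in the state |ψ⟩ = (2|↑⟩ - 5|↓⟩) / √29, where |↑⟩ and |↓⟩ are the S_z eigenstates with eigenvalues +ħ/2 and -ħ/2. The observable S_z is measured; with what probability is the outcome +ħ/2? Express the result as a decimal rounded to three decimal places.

0.138

The +ħ/2 outcome corresponds to |↑⟩. Its amplitude in |ψ⟩ is 2/√29.
P = |2|² / 29 = 4/29.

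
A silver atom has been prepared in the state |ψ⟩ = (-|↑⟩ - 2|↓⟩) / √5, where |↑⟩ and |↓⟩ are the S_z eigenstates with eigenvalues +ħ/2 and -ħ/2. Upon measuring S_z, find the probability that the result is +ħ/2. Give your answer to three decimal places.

The +ħ/2 outcome corresponds to |↑⟩. Its amplitude in |ψ⟩ is -1/√5.
P = |-1|² / 5 = 1/5.

0.200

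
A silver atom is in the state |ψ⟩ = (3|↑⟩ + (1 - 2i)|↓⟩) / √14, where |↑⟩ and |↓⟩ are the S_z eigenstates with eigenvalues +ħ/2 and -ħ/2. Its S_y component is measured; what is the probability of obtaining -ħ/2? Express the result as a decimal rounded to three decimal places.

0.929

|-y⟩ = (|↑⟩ - i|↓⟩)/√2, so ⟨-y|ψ⟩ = (5 + i) / (√2·√14).
P = |5 + i|² / 28 = 26/28.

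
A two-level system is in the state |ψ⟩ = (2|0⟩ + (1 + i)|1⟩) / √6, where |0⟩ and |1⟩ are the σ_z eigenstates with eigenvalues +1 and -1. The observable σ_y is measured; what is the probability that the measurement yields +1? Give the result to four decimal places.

0.8333

|+y⟩ = (|0⟩ + i|1⟩)/√2, so ⟨+y|ψ⟩ = (3 - i) / (√2·√6).
P = |3 - i|² / 12 = 10/12.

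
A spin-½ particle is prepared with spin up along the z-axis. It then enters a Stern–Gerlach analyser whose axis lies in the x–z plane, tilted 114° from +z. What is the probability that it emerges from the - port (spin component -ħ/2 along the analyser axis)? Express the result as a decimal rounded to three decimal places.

0.703

For spin-½, the probability of finding spin-up along an axis at angle θ to the initial spin direction is cos²(θ/2); spin-down is sin²(θ/2).
θ = 114°, so P = sin²(57°) ≈ 0.703.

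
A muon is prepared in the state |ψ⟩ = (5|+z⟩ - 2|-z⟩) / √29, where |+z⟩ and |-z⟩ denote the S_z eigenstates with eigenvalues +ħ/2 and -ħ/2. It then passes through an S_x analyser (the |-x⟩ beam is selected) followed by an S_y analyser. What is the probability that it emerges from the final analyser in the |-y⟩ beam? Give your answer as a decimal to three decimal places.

0.422

First analyser (S_x): P(|-x⟩) = |⟨-x|ψ⟩|² = 49/58.
After stage 1 the state is |-x⟩; P(|-y⟩) = |⟨-y|-x⟩|² = 1/2.
Joint probability = 49/58 × 1/2 = 0.422.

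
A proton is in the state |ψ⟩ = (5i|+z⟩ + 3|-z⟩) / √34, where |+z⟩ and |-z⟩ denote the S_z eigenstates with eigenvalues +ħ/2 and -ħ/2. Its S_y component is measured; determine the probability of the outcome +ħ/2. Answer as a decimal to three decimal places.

0.059

|+y⟩ = (|+z⟩ + i|-z⟩)/√2, so ⟨+y|ψ⟩ = (2i) / (√2·√34).
P = |2i|² / 68 = 4/68.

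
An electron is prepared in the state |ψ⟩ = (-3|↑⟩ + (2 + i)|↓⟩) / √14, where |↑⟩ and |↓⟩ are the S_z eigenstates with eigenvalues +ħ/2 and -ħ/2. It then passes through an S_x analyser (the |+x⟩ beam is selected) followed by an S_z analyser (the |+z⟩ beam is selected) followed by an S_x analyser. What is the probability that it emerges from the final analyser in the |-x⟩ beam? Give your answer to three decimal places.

First analyser (S_x): P(|+x⟩) = |⟨+x|ψ⟩|² = 2/28.
After stage 1 the state is |+x⟩; P(|+z⟩) = |⟨+z|+x⟩|² = 1/2.
After stage 2 the state is |+z⟩; P(|-x⟩) = |⟨-x|+z⟩|² = 1/2.
Joint probability = 2/28 × 1/2 × 1/2 = 0.018.

0.018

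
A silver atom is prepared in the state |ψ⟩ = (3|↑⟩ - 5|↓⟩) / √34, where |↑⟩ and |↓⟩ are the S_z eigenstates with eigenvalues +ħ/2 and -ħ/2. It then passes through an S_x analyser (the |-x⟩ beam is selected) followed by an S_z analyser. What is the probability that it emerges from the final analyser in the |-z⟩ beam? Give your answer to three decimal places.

0.471

First analyser (S_x): P(|-x⟩) = |⟨-x|ψ⟩|² = 64/68.
After stage 1 the state is |-x⟩; P(|-z⟩) = |⟨-z|-x⟩|² = 1/2.
Joint probability = 64/68 × 1/2 = 0.471.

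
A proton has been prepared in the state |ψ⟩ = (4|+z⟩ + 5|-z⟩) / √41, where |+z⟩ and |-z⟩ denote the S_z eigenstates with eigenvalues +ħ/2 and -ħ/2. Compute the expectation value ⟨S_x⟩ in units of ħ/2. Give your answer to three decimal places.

⟨σ_x⟩ = 2 Re(a* b)/(|a|²+|b|²) with a = 4, b = 5.
a* b = 20, so ⟨σ_x⟩ = 40/41.
⟨S_x⟩ = (ħ/2)·⟨σ_x⟩.

0.976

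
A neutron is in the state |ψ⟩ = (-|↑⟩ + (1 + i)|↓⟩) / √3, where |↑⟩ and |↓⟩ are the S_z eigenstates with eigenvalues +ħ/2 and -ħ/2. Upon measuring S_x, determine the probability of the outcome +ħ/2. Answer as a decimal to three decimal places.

|+x⟩ = (|↑⟩ + |↓⟩)/√2, so ⟨+x|ψ⟩ = (i) / (√2·√3).
P = |i|² / 6 = 1/6.

0.167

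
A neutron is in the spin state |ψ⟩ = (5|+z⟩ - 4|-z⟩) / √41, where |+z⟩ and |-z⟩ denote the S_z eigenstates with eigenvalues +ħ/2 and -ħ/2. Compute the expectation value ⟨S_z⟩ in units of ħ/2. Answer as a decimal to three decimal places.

⟨σ_z⟩ = |a|² - |b|² divided by |a|²+|b|², with a, b the |+z⟩, |-z⟩ amplitudes.
= (25 - 16)/41 = 9/41.
⟨S_z⟩ = (ħ/2)·⟨σ_z⟩.

0.220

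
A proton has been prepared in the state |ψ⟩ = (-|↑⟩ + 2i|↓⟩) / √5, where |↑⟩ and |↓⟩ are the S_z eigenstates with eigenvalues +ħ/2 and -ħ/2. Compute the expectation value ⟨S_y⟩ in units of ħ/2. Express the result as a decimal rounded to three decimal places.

-0.800

⟨σ_y⟩ = 2 Im(a* b)/(|a|²+|b|²) with a = -1, b = 2i.
a* b = -2i, so ⟨σ_y⟩ = -4/5.
⟨S_y⟩ = (ħ/2)·⟨σ_y⟩.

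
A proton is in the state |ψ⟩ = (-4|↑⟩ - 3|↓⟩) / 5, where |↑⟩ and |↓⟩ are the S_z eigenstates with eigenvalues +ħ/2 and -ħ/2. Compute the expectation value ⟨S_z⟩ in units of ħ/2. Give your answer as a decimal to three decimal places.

⟨σ_z⟩ = |a|² - |b|² divided by |a|²+|b|², with a, b the |↑⟩, |↓⟩ amplitudes.
= (16 - 9)/25 = 7/25.
⟨S_z⟩ = (ħ/2)·⟨σ_z⟩.

0.280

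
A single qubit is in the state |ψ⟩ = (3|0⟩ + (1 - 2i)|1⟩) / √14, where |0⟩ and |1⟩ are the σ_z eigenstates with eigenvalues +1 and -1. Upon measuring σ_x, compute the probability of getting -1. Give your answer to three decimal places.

|-x⟩ = (|0⟩ - |1⟩)/√2, so ⟨-x|ψ⟩ = (2 + 2i) / (√2·√14).
P = |2 + 2i|² / 28 = 8/28.

0.286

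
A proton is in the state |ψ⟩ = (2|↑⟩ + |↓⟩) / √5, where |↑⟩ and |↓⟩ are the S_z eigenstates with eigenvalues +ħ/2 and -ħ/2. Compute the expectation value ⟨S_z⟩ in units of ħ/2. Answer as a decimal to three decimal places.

⟨σ_z⟩ = |a|² - |b|² divided by |a|²+|b|², with a, b the |↑⟩, |↓⟩ amplitudes.
= (4 - 1)/5 = 3/5.
⟨S_z⟩ = (ħ/2)·⟨σ_z⟩.

0.600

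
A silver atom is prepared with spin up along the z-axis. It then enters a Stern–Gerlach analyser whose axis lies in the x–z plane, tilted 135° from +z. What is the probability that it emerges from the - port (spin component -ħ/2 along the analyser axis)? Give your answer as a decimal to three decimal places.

0.854

For spin-½, the probability of finding spin-up along an axis at angle θ to the initial spin direction is cos²(θ/2); spin-down is sin²(θ/2).
θ = 135°, so P = sin²(67.5°) ≈ 0.854.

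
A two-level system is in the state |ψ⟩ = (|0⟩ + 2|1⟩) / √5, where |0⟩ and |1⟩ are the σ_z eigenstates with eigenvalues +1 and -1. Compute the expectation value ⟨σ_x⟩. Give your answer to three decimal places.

0.800

⟨σ_x⟩ = 2 Re(a* b)/(|a|²+|b|²) with a = 1, b = 2.
a* b = 2, so ⟨σ_x⟩ = 4/5.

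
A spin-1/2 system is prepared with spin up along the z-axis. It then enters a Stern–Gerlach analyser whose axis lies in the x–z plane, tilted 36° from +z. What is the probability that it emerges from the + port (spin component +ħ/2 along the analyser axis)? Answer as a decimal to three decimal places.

For spin-½, the probability of finding spin-up along an axis at angle θ to the initial spin direction is cos²(θ/2); spin-down is sin²(θ/2).
θ = 36°, so P = cos²(18°) ≈ 0.905.

0.905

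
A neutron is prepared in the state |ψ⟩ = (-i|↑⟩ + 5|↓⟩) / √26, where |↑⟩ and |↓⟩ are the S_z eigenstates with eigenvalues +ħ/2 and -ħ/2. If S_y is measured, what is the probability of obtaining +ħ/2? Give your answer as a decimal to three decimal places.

|+y⟩ = (|↑⟩ + i|↓⟩)/√2, so ⟨+y|ψ⟩ = (-6i) / (√2·√26).
P = |-6i|² / 52 = 36/52.

0.692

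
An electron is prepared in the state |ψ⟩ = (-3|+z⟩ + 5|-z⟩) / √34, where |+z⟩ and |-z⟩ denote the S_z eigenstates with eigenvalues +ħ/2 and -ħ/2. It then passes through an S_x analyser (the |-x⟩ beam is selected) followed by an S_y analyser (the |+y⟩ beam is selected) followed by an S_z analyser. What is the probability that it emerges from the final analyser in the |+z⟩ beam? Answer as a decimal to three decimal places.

First analyser (S_x): P(|-x⟩) = |⟨-x|ψ⟩|² = 64/68.
After stage 1 the state is |-x⟩; P(|+y⟩) = |⟨+y|-x⟩|² = 1/2.
After stage 2 the state is |+y⟩; P(|+z⟩) = |⟨+z|+y⟩|² = 1/2.
Joint probability = 64/68 × 1/2 × 1/2 = 0.235.

0.235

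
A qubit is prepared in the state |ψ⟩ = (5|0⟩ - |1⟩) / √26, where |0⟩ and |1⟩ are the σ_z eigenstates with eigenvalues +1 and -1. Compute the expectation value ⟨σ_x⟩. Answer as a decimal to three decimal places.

-0.385

⟨σ_x⟩ = 2 Re(a* b)/(|a|²+|b|²) with a = 5, b = -1.
a* b = -5, so ⟨σ_x⟩ = -10/26.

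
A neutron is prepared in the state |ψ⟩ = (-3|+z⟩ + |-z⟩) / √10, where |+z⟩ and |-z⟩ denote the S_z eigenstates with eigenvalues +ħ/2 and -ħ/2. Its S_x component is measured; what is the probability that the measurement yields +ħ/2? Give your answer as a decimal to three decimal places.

0.200

|+x⟩ = (|+z⟩ + |-z⟩)/√2, so ⟨+x|ψ⟩ = (-2) / (√2·√10).
P = |-2|² / 20 = 4/20.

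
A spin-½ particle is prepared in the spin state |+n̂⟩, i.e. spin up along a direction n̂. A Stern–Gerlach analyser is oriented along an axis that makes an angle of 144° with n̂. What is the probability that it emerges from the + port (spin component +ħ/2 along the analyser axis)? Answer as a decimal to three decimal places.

0.095

For spin-½, the probability of finding spin-up along an axis at angle θ to the initial spin direction is cos²(θ/2); spin-down is sin²(θ/2).
θ = 144°, so P = cos²(72°) ≈ 0.095.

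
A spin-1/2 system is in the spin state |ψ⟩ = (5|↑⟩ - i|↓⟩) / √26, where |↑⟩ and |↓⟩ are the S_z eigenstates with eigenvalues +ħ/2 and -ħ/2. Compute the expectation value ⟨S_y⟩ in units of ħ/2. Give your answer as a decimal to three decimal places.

⟨σ_y⟩ = 2 Im(a* b)/(|a|²+|b|²) with a = 5, b = -i.
a* b = -5i, so ⟨σ_y⟩ = -10/26.
⟨S_y⟩ = (ħ/2)·⟨σ_y⟩.

-0.385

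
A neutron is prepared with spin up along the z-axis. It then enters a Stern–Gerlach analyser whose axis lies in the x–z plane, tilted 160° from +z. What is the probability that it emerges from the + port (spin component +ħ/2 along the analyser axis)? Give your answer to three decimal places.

For spin-½, the probability of finding spin-up along an axis at angle θ to the initial spin direction is cos²(θ/2); spin-down is sin²(θ/2).
θ = 160°, so P = cos²(80°) ≈ 0.030.

0.030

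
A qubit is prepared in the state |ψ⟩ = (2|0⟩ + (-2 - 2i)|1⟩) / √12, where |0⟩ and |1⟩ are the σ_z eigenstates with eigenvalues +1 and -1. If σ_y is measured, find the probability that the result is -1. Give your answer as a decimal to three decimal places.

0.833

|-y⟩ = (|0⟩ - i|1⟩)/√2, so ⟨-y|ψ⟩ = (4 - 2i) / (√2·√12).
P = |4 - 2i|² / 24 = 20/24.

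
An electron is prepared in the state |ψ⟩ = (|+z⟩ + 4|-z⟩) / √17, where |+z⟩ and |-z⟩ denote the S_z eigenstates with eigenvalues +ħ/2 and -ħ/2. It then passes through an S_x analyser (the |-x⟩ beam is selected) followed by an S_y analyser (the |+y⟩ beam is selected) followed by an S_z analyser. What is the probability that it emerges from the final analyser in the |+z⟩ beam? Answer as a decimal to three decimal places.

First analyser (S_x): P(|-x⟩) = |⟨-x|ψ⟩|² = 9/34.
After stage 1 the state is |-x⟩; P(|+y⟩) = |⟨+y|-x⟩|² = 1/2.
After stage 2 the state is |+y⟩; P(|+z⟩) = |⟨+z|+y⟩|² = 1/2.
Joint probability = 9/34 × 1/2 × 1/2 = 0.066.

0.066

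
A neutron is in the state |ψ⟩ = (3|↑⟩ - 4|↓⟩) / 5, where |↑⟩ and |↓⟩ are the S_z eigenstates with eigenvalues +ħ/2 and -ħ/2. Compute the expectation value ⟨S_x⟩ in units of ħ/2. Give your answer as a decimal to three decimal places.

-0.960

⟨σ_x⟩ = 2 Re(a* b)/(|a|²+|b|²) with a = 3, b = -4.
a* b = -12, so ⟨σ_x⟩ = -24/25.
⟨S_x⟩ = (ħ/2)·⟨σ_x⟩.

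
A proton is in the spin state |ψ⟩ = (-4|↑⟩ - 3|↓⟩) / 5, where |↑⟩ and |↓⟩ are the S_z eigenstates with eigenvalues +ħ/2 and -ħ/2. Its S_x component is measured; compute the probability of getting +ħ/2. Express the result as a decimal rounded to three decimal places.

|+x⟩ = (|↑⟩ + |↓⟩)/√2, so ⟨+x|ψ⟩ = (-7) / (√2·5).
P = |-7|² / 50 = 49/50.

0.980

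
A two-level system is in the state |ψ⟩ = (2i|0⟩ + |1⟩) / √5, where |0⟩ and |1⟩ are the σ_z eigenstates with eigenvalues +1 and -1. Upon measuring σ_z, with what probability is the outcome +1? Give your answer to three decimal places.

The +1 outcome corresponds to |0⟩. Its amplitude in |ψ⟩ is 2i/√5.
P = |2i|² / 5 = 4/5.

0.800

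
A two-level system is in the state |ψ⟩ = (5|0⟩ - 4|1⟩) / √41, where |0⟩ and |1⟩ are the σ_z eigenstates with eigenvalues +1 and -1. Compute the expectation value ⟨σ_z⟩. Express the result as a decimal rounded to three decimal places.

⟨σ_z⟩ = |a|² - |b|² divided by |a|²+|b|², with a, b the |0⟩, |1⟩ amplitudes.
= (25 - 16)/41 = 9/41.

0.220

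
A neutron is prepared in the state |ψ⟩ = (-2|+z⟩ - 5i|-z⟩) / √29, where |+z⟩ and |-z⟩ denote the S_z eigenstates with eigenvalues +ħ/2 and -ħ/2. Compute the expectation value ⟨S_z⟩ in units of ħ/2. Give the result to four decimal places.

-0.7241

⟨σ_z⟩ = |a|² - |b|² divided by |a|²+|b|², with a, b the |+z⟩, |-z⟩ amplitudes.
= (4 - 25)/29 = -21/29.
⟨S_z⟩ = (ħ/2)·⟨σ_z⟩.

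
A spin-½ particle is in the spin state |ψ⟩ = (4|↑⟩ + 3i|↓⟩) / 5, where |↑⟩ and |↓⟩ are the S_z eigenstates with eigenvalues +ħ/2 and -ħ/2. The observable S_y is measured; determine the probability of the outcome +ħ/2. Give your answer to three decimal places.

0.980

|+y⟩ = (|↑⟩ + i|↓⟩)/√2, so ⟨+y|ψ⟩ = (7) / (√2·5).
P = |7|² / 50 = 49/50.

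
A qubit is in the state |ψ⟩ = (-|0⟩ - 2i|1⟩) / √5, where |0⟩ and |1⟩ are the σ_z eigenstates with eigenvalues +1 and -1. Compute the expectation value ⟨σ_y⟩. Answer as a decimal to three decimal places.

0.800

⟨σ_y⟩ = 2 Im(a* b)/(|a|²+|b|²) with a = -1, b = -2i.
a* b = 2i, so ⟨σ_y⟩ = 4/5.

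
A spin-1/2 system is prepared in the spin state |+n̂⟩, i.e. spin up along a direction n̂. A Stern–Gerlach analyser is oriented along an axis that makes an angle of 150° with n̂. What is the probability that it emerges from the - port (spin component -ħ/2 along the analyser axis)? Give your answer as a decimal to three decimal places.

For spin-½, the probability of finding spin-up along an axis at angle θ to the initial spin direction is cos²(θ/2); spin-down is sin²(θ/2).
θ = 150°, so P = sin²(75°) ≈ 0.933.

0.933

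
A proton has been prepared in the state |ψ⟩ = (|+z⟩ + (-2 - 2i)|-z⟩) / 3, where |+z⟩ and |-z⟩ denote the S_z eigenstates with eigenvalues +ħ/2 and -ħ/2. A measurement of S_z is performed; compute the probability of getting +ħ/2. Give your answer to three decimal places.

0.111

The +ħ/2 outcome corresponds to |+z⟩. Its amplitude in |ψ⟩ is 1/3.
P = |1|² / 9 = 1/9.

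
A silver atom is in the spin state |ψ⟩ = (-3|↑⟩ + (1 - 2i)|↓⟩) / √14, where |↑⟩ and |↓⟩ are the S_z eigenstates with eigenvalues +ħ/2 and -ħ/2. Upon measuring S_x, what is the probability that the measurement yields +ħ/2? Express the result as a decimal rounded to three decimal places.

|+x⟩ = (|↑⟩ + |↓⟩)/√2, so ⟨+x|ψ⟩ = (-2 - 2i) / (√2·√14).
P = |-2 - 2i|² / 28 = 8/28.

0.286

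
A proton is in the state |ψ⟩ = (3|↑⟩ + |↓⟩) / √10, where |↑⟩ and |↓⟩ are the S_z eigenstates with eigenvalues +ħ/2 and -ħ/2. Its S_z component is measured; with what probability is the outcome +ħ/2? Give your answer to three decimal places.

The +ħ/2 outcome corresponds to |↑⟩. Its amplitude in |ψ⟩ is 3/√10.
P = |3|² / 10 = 9/10.

0.900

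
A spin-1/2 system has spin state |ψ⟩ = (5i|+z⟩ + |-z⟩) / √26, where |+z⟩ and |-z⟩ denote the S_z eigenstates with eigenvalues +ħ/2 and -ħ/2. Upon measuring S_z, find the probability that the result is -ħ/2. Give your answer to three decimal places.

0.038

The -ħ/2 outcome corresponds to |-z⟩. Its amplitude in |ψ⟩ is 1/√26.
P = |1|² / 26 = 1/26.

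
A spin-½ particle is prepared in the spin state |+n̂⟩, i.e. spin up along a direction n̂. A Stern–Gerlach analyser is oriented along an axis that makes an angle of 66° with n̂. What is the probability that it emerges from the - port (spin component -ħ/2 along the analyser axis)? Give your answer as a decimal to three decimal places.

0.297

For spin-½, the probability of finding spin-up along an axis at angle θ to the initial spin direction is cos²(θ/2); spin-down is sin²(θ/2).
θ = 66°, so P = sin²(33°) ≈ 0.297.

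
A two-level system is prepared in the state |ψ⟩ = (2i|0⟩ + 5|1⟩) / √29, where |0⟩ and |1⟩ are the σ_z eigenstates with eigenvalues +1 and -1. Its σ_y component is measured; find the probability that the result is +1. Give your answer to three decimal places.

0.155

|+y⟩ = (|0⟩ + i|1⟩)/√2, so ⟨+y|ψ⟩ = (-3i) / (√2·√29).
P = |-3i|² / 58 = 9/58.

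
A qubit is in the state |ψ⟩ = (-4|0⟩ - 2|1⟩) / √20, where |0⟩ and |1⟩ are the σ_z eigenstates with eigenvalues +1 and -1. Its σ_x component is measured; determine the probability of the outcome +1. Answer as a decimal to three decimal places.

|+x⟩ = (|0⟩ + |1⟩)/√2, so ⟨+x|ψ⟩ = (-6) / (√2·√20).
P = |-6|² / 40 = 36/40.

0.900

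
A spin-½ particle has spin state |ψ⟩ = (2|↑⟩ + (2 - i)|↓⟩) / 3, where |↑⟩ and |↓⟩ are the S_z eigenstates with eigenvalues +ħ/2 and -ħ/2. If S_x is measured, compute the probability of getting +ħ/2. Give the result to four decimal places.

0.9444

|+x⟩ = (|↑⟩ + |↓⟩)/√2, so ⟨+x|ψ⟩ = (4 - i) / (√2·3).
P = |4 - i|² / 18 = 17/18.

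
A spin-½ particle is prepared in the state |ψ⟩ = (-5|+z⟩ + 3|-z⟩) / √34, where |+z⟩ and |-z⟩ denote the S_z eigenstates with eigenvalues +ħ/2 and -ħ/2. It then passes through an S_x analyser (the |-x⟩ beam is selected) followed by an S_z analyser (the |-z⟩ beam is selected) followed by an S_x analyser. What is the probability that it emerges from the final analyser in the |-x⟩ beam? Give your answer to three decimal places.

0.235

First analyser (S_x): P(|-x⟩) = |⟨-x|ψ⟩|² = 64/68.
After stage 1 the state is |-x⟩; P(|-z⟩) = |⟨-z|-x⟩|² = 1/2.
After stage 2 the state is |-z⟩; P(|-x⟩) = |⟨-x|-z⟩|² = 1/2.
Joint probability = 64/68 × 1/2 × 1/2 = 0.235.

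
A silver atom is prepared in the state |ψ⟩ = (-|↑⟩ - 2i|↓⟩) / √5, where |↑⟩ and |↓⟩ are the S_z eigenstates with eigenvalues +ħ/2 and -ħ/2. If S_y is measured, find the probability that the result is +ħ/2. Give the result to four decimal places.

0.9000

|+y⟩ = (|↑⟩ + i|↓⟩)/√2, so ⟨+y|ψ⟩ = (-3) / (√2·√5).
P = |-3|² / 10 = 9/10.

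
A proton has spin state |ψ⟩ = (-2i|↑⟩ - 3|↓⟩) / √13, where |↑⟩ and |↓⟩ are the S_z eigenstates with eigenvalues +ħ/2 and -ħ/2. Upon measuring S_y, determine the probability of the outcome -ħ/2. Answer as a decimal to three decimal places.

0.962

|-y⟩ = (|↑⟩ - i|↓⟩)/√2, so ⟨-y|ψ⟩ = (-5i) / (√2·√13).
P = |-5i|² / 26 = 25/26.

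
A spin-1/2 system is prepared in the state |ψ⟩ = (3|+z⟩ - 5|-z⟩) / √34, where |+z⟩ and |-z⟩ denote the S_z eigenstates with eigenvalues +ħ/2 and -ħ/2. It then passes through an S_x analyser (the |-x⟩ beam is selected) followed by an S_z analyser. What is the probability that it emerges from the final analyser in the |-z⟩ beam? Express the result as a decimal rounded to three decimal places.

0.471

First analyser (S_x): P(|-x⟩) = |⟨-x|ψ⟩|² = 64/68.
After stage 1 the state is |-x⟩; P(|-z⟩) = |⟨-z|-x⟩|² = 1/2.
Joint probability = 64/68 × 1/2 = 0.471.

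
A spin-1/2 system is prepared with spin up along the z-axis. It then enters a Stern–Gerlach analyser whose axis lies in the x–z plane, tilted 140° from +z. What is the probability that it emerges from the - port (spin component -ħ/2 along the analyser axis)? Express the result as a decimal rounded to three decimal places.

0.883

For spin-½, the probability of finding spin-up along an axis at angle θ to the initial spin direction is cos²(θ/2); spin-down is sin²(θ/2).
θ = 140°, so P = sin²(70°) ≈ 0.883.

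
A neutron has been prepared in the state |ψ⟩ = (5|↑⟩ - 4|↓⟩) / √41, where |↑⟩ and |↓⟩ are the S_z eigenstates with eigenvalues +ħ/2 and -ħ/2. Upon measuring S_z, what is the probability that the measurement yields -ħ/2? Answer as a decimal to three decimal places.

The -ħ/2 outcome corresponds to |↓⟩. Its amplitude in |ψ⟩ is -4/√41.
P = |-4|² / 41 = 16/41.

0.390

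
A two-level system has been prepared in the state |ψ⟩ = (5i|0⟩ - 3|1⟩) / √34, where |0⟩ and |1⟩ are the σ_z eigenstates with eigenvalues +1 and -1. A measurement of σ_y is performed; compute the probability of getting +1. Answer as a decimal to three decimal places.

|+y⟩ = (|0⟩ + i|1⟩)/√2, so ⟨+y|ψ⟩ = (8i) / (√2·√34).
P = |8i|² / 68 = 64/68.

0.941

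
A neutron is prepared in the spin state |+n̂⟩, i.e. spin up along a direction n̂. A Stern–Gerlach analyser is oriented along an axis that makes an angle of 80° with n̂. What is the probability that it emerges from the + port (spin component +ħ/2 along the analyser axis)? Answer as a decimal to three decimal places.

0.587

For spin-½, the probability of finding spin-up along an axis at angle θ to the initial spin direction is cos²(θ/2); spin-down is sin²(θ/2).
θ = 80°, so P = cos²(40°) ≈ 0.587.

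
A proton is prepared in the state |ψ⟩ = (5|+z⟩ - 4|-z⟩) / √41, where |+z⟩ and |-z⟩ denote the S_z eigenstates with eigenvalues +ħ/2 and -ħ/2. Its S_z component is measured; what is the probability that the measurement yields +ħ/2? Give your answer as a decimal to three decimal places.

The +ħ/2 outcome corresponds to |+z⟩. Its amplitude in |ψ⟩ is 5/√41.
P = |5|² / 41 = 25/41.

0.610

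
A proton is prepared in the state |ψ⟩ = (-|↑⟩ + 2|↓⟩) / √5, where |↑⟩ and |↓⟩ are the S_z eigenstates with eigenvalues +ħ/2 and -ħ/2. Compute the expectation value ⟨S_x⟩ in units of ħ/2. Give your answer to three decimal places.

⟨σ_x⟩ = 2 Re(a* b)/(|a|²+|b|²) with a = -1, b = 2.
a* b = -2, so ⟨σ_x⟩ = -4/5.
⟨S_x⟩ = (ħ/2)·⟨σ_x⟩.

-0.800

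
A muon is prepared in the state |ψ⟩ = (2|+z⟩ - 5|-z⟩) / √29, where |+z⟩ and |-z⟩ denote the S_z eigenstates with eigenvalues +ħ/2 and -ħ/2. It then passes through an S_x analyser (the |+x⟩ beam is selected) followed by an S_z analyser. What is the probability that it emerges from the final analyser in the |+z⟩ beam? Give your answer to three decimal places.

0.078

First analyser (S_x): P(|+x⟩) = |⟨+x|ψ⟩|² = 9/58.
After stage 1 the state is |+x⟩; P(|+z⟩) = |⟨+z|+x⟩|² = 1/2.
Joint probability = 9/58 × 1/2 = 0.078.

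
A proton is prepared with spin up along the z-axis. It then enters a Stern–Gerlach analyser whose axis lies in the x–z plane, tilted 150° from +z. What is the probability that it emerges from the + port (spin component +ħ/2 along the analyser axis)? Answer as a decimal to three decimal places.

0.067

For spin-½, the probability of finding spin-up along an axis at angle θ to the initial spin direction is cos²(θ/2); spin-down is sin²(θ/2).
θ = 150°, so P = cos²(75°) ≈ 0.067.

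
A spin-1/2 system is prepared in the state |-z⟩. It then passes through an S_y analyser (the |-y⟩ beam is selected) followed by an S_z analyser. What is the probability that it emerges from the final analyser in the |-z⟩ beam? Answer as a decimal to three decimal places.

0.250

First analyser (S_y): from |-z⟩, P(|-y⟩) = 1/2.
After stage 1 the state is |-y⟩; P(|-z⟩) = |⟨-z|-y⟩|² = 1/2.
Joint probability = 1/2 × 1/2 = 0.250.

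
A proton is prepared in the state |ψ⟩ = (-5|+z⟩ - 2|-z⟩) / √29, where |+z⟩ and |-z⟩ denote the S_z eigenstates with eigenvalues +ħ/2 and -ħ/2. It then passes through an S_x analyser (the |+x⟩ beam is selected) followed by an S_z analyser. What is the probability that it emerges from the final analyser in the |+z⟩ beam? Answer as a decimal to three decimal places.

0.422

First analyser (S_x): P(|+x⟩) = |⟨+x|ψ⟩|² = 49/58.
After stage 1 the state is |+x⟩; P(|+z⟩) = |⟨+z|+x⟩|² = 1/2.
Joint probability = 49/58 × 1/2 = 0.422.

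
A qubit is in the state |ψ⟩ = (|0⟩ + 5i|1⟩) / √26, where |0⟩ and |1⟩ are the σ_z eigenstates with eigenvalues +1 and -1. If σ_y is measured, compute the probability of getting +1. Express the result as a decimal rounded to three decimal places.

|+y⟩ = (|0⟩ + i|1⟩)/√2, so ⟨+y|ψ⟩ = (6) / (√2·√26).
P = |6|² / 52 = 36/52.

0.692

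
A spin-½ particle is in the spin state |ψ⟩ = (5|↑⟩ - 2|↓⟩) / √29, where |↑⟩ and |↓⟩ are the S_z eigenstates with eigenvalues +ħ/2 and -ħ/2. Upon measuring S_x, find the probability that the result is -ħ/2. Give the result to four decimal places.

0.8448

|-x⟩ = (|↑⟩ - |↓⟩)/√2, so ⟨-x|ψ⟩ = (7) / (√2·√29).
P = |7|² / 58 = 49/58.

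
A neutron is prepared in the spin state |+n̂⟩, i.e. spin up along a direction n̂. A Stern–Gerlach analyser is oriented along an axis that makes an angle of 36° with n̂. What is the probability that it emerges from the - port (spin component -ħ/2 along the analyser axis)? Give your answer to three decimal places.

0.095

For spin-½, the probability of finding spin-up along an axis at angle θ to the initial spin direction is cos²(θ/2); spin-down is sin²(θ/2).
θ = 36°, so P = sin²(18°) ≈ 0.095.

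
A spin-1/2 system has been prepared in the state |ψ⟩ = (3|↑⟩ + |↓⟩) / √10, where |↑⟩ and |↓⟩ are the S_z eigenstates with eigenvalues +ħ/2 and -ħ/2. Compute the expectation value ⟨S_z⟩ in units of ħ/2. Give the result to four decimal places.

⟨σ_z⟩ = |a|² - |b|² divided by |a|²+|b|², with a, b the |↑⟩, |↓⟩ amplitudes.
= (9 - 1)/10 = 8/10.
⟨S_z⟩ = (ħ/2)·⟨σ_z⟩.

0.8000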